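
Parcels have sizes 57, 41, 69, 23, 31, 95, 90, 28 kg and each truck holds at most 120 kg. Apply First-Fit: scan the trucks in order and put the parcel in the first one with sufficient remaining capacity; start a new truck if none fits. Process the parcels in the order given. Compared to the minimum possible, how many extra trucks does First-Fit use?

First-Fit: [57,41] [69,23,28] [31] [95] [90] → 5 trucks.
Total size 434 kg; any packing needs at least ⌈434/120⌉ = 4 trucks.
An optimal packing achieves that bound: [95,23] [90,28] [69,41] [57,31] → 4 trucks.
Excess: 5 − 4 = 1.

1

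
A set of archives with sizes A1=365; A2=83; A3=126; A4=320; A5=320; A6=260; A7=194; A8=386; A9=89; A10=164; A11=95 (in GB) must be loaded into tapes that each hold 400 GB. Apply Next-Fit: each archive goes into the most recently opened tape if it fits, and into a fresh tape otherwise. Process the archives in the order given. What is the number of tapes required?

8

Put A1 (365 GB) in tape 1; 35 GB remain.
Put A2 (83 GB) in tape 2; 317 GB remain.
Put A3 (126 GB) in tape 2; 191 GB remain.
Put A4 (320 GB) in tape 3; 80 GB remain.
Put A5 (320 GB) in tape 4; 80 GB remain.
Put A6 (260 GB) in tape 5; 140 GB remain.
Put A7 (194 GB) in tape 6; 206 GB remain.
Put A8 (386 GB) in tape 7; 14 GB remain.
Put A9 (89 GB) in tape 8; 311 GB remain.
Put A10 (164 GB) in tape 8; 147 GB remain.
Put A11 (95 GB) in tape 8; 52 GB remain.
Final tapes: [365] [83,126] [320] [320] [260] [194] [386] [89,164,95].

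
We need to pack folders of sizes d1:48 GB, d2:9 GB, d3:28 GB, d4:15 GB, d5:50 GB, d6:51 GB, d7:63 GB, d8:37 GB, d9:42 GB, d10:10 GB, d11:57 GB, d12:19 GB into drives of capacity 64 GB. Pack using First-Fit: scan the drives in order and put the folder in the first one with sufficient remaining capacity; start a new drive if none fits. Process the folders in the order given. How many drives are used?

8 drives

drive 1: place d1 (48 GB), 16 GB left
drive 1: place d2 (9 GB), 7 GB left
drive 2: place d3 (28 GB), 36 GB left
drive 2: place d4 (15 GB), 21 GB left
drive 3: place d5 (50 GB), 14 GB left
drive 4: place d6 (51 GB), 13 GB left
drive 5: place d7 (63 GB), 1 GB left
drive 6: place d8 (37 GB), 27 GB left
drive 7: place d9 (42 GB), 22 GB left
drive 2: place d10 (10 GB), 11 GB left
drive 8: place d11 (57 GB), 7 GB left
drive 6: place d12 (19 GB), 8 GB left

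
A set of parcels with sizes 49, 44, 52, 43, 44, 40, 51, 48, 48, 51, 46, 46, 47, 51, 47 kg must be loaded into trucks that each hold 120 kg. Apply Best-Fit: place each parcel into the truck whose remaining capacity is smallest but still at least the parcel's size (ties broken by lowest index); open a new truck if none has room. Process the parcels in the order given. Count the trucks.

49 kg → truck 1 (remaining 71 kg)
44 kg → truck 1 (remaining 27 kg)
52 kg → truck 2 (remaining 68 kg)
43 kg → truck 2 (remaining 25 kg)
44 kg → truck 3 (remaining 76 kg)
40 kg → truck 3 (remaining 36 kg)
51 kg → truck 4 (remaining 69 kg)
48 kg → truck 4 (remaining 21 kg)
48 kg → truck 5 (remaining 72 kg)
51 kg → truck 5 (remaining 21 kg)
46 kg → truck 6 (remaining 74 kg)
46 kg → truck 6 (remaining 28 kg)
47 kg → truck 7 (remaining 73 kg)
51 kg → truck 7 (remaining 22 kg)
47 kg → truck 8 (remaining 73 kg)
Final trucks: [49,44] [52,43] [44,40] [51,48] [48,51] [46,46] [47,51] [47].

8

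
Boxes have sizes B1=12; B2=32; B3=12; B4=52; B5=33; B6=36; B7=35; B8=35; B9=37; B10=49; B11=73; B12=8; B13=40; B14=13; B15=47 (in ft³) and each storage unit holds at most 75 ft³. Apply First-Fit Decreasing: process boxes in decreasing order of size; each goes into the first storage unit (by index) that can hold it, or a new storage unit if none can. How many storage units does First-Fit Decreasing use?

Sorted descending: 73, 52, 49, 47, 40, 37, 36, 35, 35, 33, 32, 13, 12, 12, 8.
73 ft³ → storage unit 1 (remaining 2 ft³)
52 ft³ → storage unit 2 (remaining 23 ft³)
49 ft³ → storage unit 3 (remaining 26 ft³)
47 ft³ → storage unit 4 (remaining 28 ft³)
40 ft³ → storage unit 5 (remaining 35 ft³)
37 ft³ → storage unit 6 (remaining 38 ft³)
36 ft³ → storage unit 6 (remaining 2 ft³)
35 ft³ → storage unit 5 (remaining 0 ft³)
35 ft³ → storage unit 7 (remaining 40 ft³)
33 ft³ → storage unit 7 (remaining 7 ft³)
32 ft³ → storage unit 8 (remaining 43 ft³)
13 ft³ → storage unit 2 (remaining 10 ft³)
12 ft³ → storage unit 3 (remaining 14 ft³)
12 ft³ → storage unit 3 (remaining 2 ft³)
8 ft³ → storage unit 2 (remaining 2 ft³)
Final storage units: [73] [52,13,8] [49,12,12] [47] [40,35] [37,36] [35,33] [32].

8 storage units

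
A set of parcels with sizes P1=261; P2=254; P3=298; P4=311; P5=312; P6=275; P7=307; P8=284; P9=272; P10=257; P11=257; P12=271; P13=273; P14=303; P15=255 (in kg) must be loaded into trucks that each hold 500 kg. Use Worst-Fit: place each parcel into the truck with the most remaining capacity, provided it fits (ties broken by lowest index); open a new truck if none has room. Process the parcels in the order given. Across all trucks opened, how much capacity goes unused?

3310

truck 1: place P1 (261 kg), 239 kg left
truck 2: place P2 (254 kg), 246 kg left
truck 3: place P3 (298 kg), 202 kg left
truck 4: place P4 (311 kg), 189 kg left
truck 5: place P5 (312 kg), 188 kg left
truck 6: place P6 (275 kg), 225 kg left
truck 7: place P7 (307 kg), 193 kg left
truck 8: place P8 (284 kg), 216 kg left
truck 9: place P9 (272 kg), 228 kg left
truck 10: place P10 (257 kg), 243 kg left
truck 11: place P11 (257 kg), 243 kg left
truck 12: place P12 (271 kg), 229 kg left
truck 13: place P13 (273 kg), 227 kg left
truck 14: place P14 (303 kg), 197 kg left
truck 15: place P15 (255 kg), 245 kg left
15 trucks × 500 kg = 7500 kg; used 4190 kg; unused 3310 kg.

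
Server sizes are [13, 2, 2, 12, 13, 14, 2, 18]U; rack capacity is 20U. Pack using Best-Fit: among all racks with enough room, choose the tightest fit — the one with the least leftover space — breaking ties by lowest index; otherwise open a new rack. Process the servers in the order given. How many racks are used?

Put 13U in rack 1; 7U remain.
Put 2U in rack 1; 5U remain.
Put 2U in rack 1; 3U remain.
Put 12U in rack 2; 8U remain.
Put 13U in rack 3; 7U remain.
Put 14U in rack 4; 6U remain.
Put 2U in rack 1; 1U remain.
Put 18U in rack 5; 2U remain.
Final racks: [13,2,2,2] [12] [13] [14] [18].

5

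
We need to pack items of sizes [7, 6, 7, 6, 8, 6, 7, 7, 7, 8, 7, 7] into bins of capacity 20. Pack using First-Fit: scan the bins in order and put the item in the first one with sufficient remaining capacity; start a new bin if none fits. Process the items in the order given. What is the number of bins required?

bin 1: place 7, 13 left
bin 1: place 6, 7 left
bin 1: place 7, 0 left
bin 2: place 6, 14 left
bin 2: place 8, 6 left
bin 2: place 6, 0 left
bin 3: place 7, 13 left
bin 3: place 7, 6 left
bin 4: place 7, 13 left
bin 4: place 8, 5 left
bin 5: place 7, 13 left
bin 5: place 7, 6 left
Final bins: [7,6,7] [6,8,6] [7,7] [7,8] [7,7].

5 bins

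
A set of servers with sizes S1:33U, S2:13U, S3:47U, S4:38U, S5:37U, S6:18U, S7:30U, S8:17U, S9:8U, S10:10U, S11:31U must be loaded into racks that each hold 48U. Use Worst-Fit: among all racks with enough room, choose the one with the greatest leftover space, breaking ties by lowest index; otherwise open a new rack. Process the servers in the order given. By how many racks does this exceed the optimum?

1

Worst-Fit: [33,13] [47] [38] [37] [18,30] [17,8,10] [31] → 7 racks.
Total size 282U; any packing needs at least ⌈282/48⌉ = 6 racks.
An optimal packing achieves that bound: [47] [38,10] [37,8] [33,13] [31,17] [30,18] → 6 racks.
Excess: 7 − 6 = 1.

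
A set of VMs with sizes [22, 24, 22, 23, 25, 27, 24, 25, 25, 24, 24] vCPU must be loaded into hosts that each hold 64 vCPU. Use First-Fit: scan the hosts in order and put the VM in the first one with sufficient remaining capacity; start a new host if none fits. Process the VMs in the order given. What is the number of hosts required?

host 1: place 22 vCPU, 42 vCPU left
host 1: place 24 vCPU, 18 vCPU left
host 2: place 22 vCPU, 42 vCPU left
host 2: place 23 vCPU, 19 vCPU left
host 3: place 25 vCPU, 39 vCPU left
host 3: place 27 vCPU, 12 vCPU left
host 4: place 24 vCPU, 40 vCPU left
host 4: place 25 vCPU, 15 vCPU left
host 5: place 25 vCPU, 39 vCPU left
host 5: place 24 vCPU, 15 vCPU left
host 6: place 24 vCPU, 40 vCPU left
Final hosts: [22,24] [22,23] [25,27] [24,25] [25,24] [24].

6 hosts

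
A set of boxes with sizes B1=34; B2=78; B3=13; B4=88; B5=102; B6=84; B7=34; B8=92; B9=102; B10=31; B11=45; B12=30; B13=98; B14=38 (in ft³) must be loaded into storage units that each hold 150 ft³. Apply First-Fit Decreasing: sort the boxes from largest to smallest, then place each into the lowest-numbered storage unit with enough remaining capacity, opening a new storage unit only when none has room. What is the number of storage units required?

Sorted descending: 102, 102, 98, 92, 88, 84, 78, 45, 38, 34, 34, 31, 30, 13.
Put 102 ft³ in storage unit 1; 48 ft³ remain.
Put 102 ft³ in storage unit 2; 48 ft³ remain.
Put 98 ft³ in storage unit 3; 52 ft³ remain.
Put 92 ft³ in storage unit 4; 58 ft³ remain.
Put 88 ft³ in storage unit 5; 62 ft³ remain.
Put 84 ft³ in storage unit 6; 66 ft³ remain.
Put 78 ft³ in storage unit 7; 72 ft³ remain.
Put 45 ft³ in storage unit 1; 3 ft³ remain.
Put 38 ft³ in storage unit 2; 10 ft³ remain.
Put 34 ft³ in storage unit 3; 18 ft³ remain.
Put 34 ft³ in storage unit 4; 24 ft³ remain.
Put 31 ft³ in storage unit 5; 31 ft³ remain.
Put 30 ft³ in storage unit 5; 1 ft³ remain.
Put 13 ft³ in storage unit 3; 5 ft³ remain.

7 storage units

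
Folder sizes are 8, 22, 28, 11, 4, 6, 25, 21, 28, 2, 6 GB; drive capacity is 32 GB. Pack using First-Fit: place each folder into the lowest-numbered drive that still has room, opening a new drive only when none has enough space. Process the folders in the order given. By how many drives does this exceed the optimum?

0

First-Fit: [8,22,2] [28,4] [11,6,6] [25] [21] [28] → 6 drives.
Total size 161 GB; any packing needs at least ⌈161/32⌉ = 6 drives.
So 6 is already optimal.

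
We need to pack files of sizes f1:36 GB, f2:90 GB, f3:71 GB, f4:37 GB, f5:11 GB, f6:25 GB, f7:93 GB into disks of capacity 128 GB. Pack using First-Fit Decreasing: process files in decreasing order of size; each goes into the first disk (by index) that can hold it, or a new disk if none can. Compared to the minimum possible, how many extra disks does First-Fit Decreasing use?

First-Fit Decreasing: [93,25] [90,37] [71,36,11] → 3 disks.
Total size 363 GB; any packing needs at least ⌈363/128⌉ = 3 disks.
So 3 is already optimal.

0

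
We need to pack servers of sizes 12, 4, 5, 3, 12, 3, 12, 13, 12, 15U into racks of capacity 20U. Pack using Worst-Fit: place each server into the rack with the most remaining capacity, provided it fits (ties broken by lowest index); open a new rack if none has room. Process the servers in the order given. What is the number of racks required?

6

Put 12U in rack 1; 8U remain.
Put 4U in rack 1; 4U remain.
Put 5U in rack 2; 15U remain.
Put 3U in rack 2; 12U remain.
Put 12U in rack 2; 0U remain.
Put 3U in rack 1; 1U remain.
Put 12U in rack 3; 8U remain.
Put 13U in rack 4; 7U remain.
Put 12U in rack 5; 8U remain.
Put 15U in rack 6; 5U remain.
Final racks: [12,4,3] [5,3,12] [12] [13] [12] [15].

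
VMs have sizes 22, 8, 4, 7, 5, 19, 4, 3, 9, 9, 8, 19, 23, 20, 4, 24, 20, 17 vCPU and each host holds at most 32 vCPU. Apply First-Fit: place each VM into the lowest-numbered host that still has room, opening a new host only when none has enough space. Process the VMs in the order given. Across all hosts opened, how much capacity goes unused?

host 1: place 22 vCPU, 10 vCPU left
host 1: place 8 vCPU, 2 vCPU left
host 2: place 4 vCPU, 28 vCPU left
host 2: place 7 vCPU, 21 vCPU left
host 2: place 5 vCPU, 16 vCPU left
host 3: place 19 vCPU, 13 vCPU left
host 2: place 4 vCPU, 12 vCPU left
host 2: place 3 vCPU, 9 vCPU left
host 2: place 9 vCPU, 0 vCPU left
host 3: place 9 vCPU, 4 vCPU left
host 4: place 8 vCPU, 24 vCPU left
host 4: place 19 vCPU, 5 vCPU left
host 5: place 23 vCPU, 9 vCPU left
host 6: place 20 vCPU, 12 vCPU left
host 3: place 4 vCPU, 0 vCPU left
host 7: place 24 vCPU, 8 vCPU left
host 8: place 20 vCPU, 12 vCPU left
host 9: place 17 vCPU, 15 vCPU left
9 hosts × 32 vCPU = 288 vCPU; used 225 vCPU; unused 63 vCPU.

63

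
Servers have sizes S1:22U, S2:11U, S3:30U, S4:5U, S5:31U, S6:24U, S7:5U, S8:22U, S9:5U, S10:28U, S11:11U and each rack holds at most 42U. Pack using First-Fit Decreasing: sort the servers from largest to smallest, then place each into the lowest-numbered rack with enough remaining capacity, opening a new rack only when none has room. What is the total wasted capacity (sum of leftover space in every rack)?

Sorted descending: 31, 30, 28, 24, 22, 22, 11, 11, 5, 5, 5.
Put 31U in rack 1; 11U remain.
Put 30U in rack 2; 12U remain.
Put 28U in rack 3; 14U remain.
Put 24U in rack 4; 18U remain.
Put 22U in rack 5; 20U remain.
Put 22U in rack 6; 20U remain.
Put 11U in rack 1; 0U remain.
Put 11U in rack 2; 1U remain.
Put 5U in rack 3; 9U remain.
Put 5U in rack 3; 4U remain.
Put 5U in rack 4; 13U remain.
6 racks × 42U = 252U; used 194U; unused 58U.

58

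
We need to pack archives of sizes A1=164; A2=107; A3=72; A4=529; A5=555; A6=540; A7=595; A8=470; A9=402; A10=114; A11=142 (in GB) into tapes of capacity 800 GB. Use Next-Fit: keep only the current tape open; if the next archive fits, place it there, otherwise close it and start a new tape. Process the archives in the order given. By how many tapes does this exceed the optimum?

Next-Fit: [164,107,72] [529] [555] [540] [595] [470] [402,114,142] → 7 tapes.
6 archives exceed 400 GB (half the capacity), and no two of those can share a tape, so at least 6 tapes are needed.
An optimal packing achieves that bound: [595,164] [555,142,72] [540,114,107] [529] [470] [402] → 6 tapes.
Excess: 7 − 6 = 1.

1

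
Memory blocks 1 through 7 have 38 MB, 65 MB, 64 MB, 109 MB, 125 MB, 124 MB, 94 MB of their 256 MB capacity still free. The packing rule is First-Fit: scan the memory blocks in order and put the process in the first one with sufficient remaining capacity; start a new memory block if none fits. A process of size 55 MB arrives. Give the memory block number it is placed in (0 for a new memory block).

2

Memory blocks with room: memory block 2 (65 MB), memory block 3 (64 MB), memory block 4 (109 MB), memory block 5 (125 MB), memory block 6 (124 MB), memory block 7 (94 MB).
The first with room is memory block 2.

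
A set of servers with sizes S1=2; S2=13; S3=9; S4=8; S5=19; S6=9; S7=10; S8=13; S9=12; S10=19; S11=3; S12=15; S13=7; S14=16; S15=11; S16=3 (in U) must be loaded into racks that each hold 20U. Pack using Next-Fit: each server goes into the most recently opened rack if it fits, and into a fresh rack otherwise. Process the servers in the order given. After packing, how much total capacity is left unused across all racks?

51

S1 (2U) → rack 1 (remaining 18U)
S2 (13U) → rack 1 (remaining 5U)
S3 (9U) → rack 2 (remaining 11U)
S4 (8U) → rack 2 (remaining 3U)
S5 (19U) → rack 3 (remaining 1U)
S6 (9U) → rack 4 (remaining 11U)
S7 (10U) → rack 4 (remaining 1U)
S8 (13U) → rack 5 (remaining 7U)
S9 (12U) → rack 6 (remaining 8U)
S10 (19U) → rack 7 (remaining 1U)
S11 (3U) → rack 8 (remaining 17U)
S12 (15U) → rack 8 (remaining 2U)
S13 (7U) → rack 9 (remaining 13U)
S14 (16U) → rack 10 (remaining 4U)
S15 (11U) → rack 11 (remaining 9U)
S16 (3U) → rack 11 (remaining 6U)
11 racks × 20U = 220U; used 169U; unused 51U.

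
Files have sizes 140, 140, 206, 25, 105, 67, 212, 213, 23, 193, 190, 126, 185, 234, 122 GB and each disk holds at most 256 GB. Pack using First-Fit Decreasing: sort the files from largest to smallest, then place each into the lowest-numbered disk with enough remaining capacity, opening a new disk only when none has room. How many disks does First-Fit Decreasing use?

Sorted descending: 234, 213, 212, 206, 193, 190, 185, 140, 140, 126, 122, 105, 67, 25, 23.
disk 1: place 234 GB, 22 GB left
disk 2: place 213 GB, 43 GB left
disk 3: place 212 GB, 44 GB left
disk 4: place 206 GB, 50 GB left
disk 5: place 193 GB, 63 GB left
disk 6: place 190 GB, 66 GB left
disk 7: place 185 GB, 71 GB left
disk 8: place 140 GB, 116 GB left
disk 9: place 140 GB, 116 GB left
disk 10: place 126 GB, 130 GB left
disk 10: place 122 GB, 8 GB left
disk 8: place 105 GB, 11 GB left
disk 7: place 67 GB, 4 GB left
disk 2: place 25 GB, 18 GB left
disk 3: place 23 GB, 21 GB left

10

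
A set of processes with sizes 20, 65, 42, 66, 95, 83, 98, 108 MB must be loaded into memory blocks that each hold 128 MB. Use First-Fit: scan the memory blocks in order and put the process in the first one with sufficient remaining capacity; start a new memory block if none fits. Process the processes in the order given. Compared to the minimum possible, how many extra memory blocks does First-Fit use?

0

First-Fit: [20,65,42] [66] [95] [83] [98] [108] → 6 memory blocks.
6 processes exceed 64 MB (half the capacity), and no two of those can share a memory block, so at least 6 memory blocks are needed.
So 6 is already optimal.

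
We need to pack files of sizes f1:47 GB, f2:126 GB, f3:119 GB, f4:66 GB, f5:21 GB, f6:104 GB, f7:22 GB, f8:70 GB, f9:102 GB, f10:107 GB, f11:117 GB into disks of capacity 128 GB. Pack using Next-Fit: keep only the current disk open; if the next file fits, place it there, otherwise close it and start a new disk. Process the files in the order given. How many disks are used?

f1 (47 GB) → disk 1 (remaining 81 GB)
f2 (126 GB) → disk 2 (remaining 2 GB)
f3 (119 GB) → disk 3 (remaining 9 GB)
f4 (66 GB) → disk 4 (remaining 62 GB)
f5 (21 GB) → disk 4 (remaining 41 GB)
f6 (104 GB) → disk 5 (remaining 24 GB)
f7 (22 GB) → disk 5 (remaining 2 GB)
f8 (70 GB) → disk 6 (remaining 58 GB)
f9 (102 GB) → disk 7 (remaining 26 GB)
f10 (107 GB) → disk 8 (remaining 21 GB)
f11 (117 GB) → disk 9 (remaining 11 GB)

9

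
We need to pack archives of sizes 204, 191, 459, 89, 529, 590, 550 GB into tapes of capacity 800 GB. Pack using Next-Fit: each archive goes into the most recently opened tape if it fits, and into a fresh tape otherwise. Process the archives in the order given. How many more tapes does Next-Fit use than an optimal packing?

1

Next-Fit: [204,191] [459,89] [529] [590] [550] → 5 tapes.
Total size 2612 GB; any packing needs at least ⌈2612/800⌉ = 4 tapes.
An optimal packing achieves that bound: [590,204] [550,191] [529,89] [459] → 4 tapes.
Excess: 5 − 4 = 1.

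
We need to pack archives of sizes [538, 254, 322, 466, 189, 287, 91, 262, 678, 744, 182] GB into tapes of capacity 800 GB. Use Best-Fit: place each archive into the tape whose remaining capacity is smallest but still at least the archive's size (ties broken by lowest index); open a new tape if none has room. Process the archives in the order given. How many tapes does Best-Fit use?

tape 1: place 538 GB, 262 GB left
tape 1: place 254 GB, 8 GB left
tape 2: place 322 GB, 478 GB left
tape 2: place 466 GB, 12 GB left
tape 3: place 189 GB, 611 GB left
tape 3: place 287 GB, 324 GB left
tape 3: place 91 GB, 233 GB left
tape 4: place 262 GB, 538 GB left
tape 5: place 678 GB, 122 GB left
tape 6: place 744 GB, 56 GB left
tape 3: place 182 GB, 51 GB left
Final tapes: [538,254] [322,466] [189,287,91,182] [262] [678] [744].

6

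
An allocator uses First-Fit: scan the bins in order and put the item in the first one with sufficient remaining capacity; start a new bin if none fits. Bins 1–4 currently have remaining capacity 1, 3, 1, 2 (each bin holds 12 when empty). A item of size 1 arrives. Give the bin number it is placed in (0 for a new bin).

1

Bins with room: bin 1 (1), bin 2 (3), bin 3 (1), bin 4 (2).
The first with room is bin 1.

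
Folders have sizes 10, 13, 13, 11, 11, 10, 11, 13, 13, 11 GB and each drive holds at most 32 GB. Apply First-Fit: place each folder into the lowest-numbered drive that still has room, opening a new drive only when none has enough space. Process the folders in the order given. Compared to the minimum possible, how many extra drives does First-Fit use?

First-Fit: [10,13] [13,11] [11,10,11] [13,13] [11] → 5 drives.
Total size 116 GB; any packing needs at least ⌈116/32⌉ = 4 drives.
An optimal packing achieves that bound: [13,13] [13,13] [11,11,10] [11,11,10] → 4 drives.
Excess: 5 − 4 = 1.

1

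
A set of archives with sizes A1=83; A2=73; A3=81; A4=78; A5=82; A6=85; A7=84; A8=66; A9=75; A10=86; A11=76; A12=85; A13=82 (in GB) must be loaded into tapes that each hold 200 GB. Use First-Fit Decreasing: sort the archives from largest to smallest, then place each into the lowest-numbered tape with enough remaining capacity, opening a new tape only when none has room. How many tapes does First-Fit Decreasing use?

Sorted descending: 86, 85, 85, 84, 83, 82, 82, 81, 78, 76, 75, 73, 66.
Put 86 GB in tape 1; 114 GB remain.
Put 85 GB in tape 1; 29 GB remain.
Put 85 GB in tape 2; 115 GB remain.
Put 84 GB in tape 2; 31 GB remain.
Put 83 GB in tape 3; 117 GB remain.
Put 82 GB in tape 3; 35 GB remain.
Put 82 GB in tape 4; 118 GB remain.
Put 81 GB in tape 4; 37 GB remain.
Put 78 GB in tape 5; 122 GB remain.
Put 76 GB in tape 5; 46 GB remain.
Put 75 GB in tape 6; 125 GB remain.
Put 73 GB in tape 6; 52 GB remain.
Put 66 GB in tape 7; 134 GB remain.
Final tapes: [86,85] [85,84] [83,82] [82,81] [78,76] [75,73] [66].

7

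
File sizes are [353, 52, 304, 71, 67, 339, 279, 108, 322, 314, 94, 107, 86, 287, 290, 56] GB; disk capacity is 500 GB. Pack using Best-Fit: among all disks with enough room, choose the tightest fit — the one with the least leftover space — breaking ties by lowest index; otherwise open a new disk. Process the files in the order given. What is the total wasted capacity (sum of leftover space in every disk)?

353 GB → disk 1 (remaining 147 GB)
52 GB → disk 1 (remaining 95 GB)
304 GB → disk 2 (remaining 196 GB)
71 GB → disk 1 (remaining 24 GB)
67 GB → disk 2 (remaining 129 GB)
339 GB → disk 3 (remaining 161 GB)
279 GB → disk 4 (remaining 221 GB)
108 GB → disk 2 (remaining 21 GB)
322 GB → disk 5 (remaining 178 GB)
314 GB → disk 6 (remaining 186 GB)
94 GB → disk 3 (remaining 67 GB)
107 GB → disk 5 (remaining 71 GB)
86 GB → disk 6 (remaining 100 GB)
287 GB → disk 7 (remaining 213 GB)
290 GB → disk 8 (remaining 210 GB)
56 GB → disk 3 (remaining 11 GB)
8 disks × 500 GB = 4000 GB; used 3129 GB; unused 871 GB.

871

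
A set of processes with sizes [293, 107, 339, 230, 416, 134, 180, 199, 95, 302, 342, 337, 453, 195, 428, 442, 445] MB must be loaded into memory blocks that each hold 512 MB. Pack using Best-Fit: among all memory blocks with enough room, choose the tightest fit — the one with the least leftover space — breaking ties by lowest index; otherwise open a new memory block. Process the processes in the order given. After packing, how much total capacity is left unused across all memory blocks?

1207

293 MB → memory block 1 (remaining 219 MB)
107 MB → memory block 1 (remaining 112 MB)
339 MB → memory block 2 (remaining 173 MB)
230 MB → memory block 3 (remaining 282 MB)
416 MB → memory block 4 (remaining 96 MB)
134 MB → memory block 2 (remaining 39 MB)
180 MB → memory block 3 (remaining 102 MB)
199 MB → memory block 5 (remaining 313 MB)
95 MB → memory block 4 (remaining 1 MB)
302 MB → memory block 5 (remaining 11 MB)
342 MB → memory block 6 (remaining 170 MB)
337 MB → memory block 7 (remaining 175 MB)
453 MB → memory block 8 (remaining 59 MB)
195 MB → memory block 9 (remaining 317 MB)
428 MB → memory block 10 (remaining 84 MB)
442 MB → memory block 11 (remaining 70 MB)
445 MB → memory block 12 (remaining 67 MB)
12 memory blocks × 512 MB = 6144 MB; used 4937 MB; unused 1207 MB.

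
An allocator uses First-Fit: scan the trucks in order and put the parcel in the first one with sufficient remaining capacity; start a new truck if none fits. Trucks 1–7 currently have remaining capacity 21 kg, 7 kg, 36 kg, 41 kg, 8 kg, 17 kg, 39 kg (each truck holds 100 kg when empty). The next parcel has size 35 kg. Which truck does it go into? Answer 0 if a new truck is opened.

3

Trucks with room: truck 3 (36 kg), truck 4 (41 kg), truck 7 (39 kg).
The first with room is truck 3.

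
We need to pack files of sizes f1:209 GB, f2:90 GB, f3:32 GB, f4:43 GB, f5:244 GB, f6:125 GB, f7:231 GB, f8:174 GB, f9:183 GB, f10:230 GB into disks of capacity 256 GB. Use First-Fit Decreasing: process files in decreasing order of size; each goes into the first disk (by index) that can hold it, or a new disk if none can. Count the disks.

Sorted descending: 244, 231, 230, 209, 183, 174, 125, 90, 43, 32.
244 GB → disk 1 (remaining 12 GB)
231 GB → disk 2 (remaining 25 GB)
230 GB → disk 3 (remaining 26 GB)
209 GB → disk 4 (remaining 47 GB)
183 GB → disk 5 (remaining 73 GB)
174 GB → disk 6 (remaining 82 GB)
125 GB → disk 7 (remaining 131 GB)
90 GB → disk 7 (remaining 41 GB)
43 GB → disk 4 (remaining 4 GB)
32 GB → disk 5 (remaining 41 GB)

7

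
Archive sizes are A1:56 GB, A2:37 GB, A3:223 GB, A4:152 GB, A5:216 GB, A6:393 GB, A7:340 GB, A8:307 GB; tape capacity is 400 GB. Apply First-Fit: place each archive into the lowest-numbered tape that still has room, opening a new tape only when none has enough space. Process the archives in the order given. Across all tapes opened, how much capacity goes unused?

Put A1 (56 GB) in tape 1; 344 GB remain.
Put A2 (37 GB) in tape 1; 307 GB remain.
Put A3 (223 GB) in tape 1; 84 GB remain.
Put A4 (152 GB) in tape 2; 248 GB remain.
Put A5 (216 GB) in tape 2; 32 GB remain.
Put A6 (393 GB) in tape 3; 7 GB remain.
Put A7 (340 GB) in tape 4; 60 GB remain.
Put A8 (307 GB) in tape 5; 93 GB remain.
5 tapes × 400 GB = 2000 GB; used 1724 GB; unused 276 GB.

276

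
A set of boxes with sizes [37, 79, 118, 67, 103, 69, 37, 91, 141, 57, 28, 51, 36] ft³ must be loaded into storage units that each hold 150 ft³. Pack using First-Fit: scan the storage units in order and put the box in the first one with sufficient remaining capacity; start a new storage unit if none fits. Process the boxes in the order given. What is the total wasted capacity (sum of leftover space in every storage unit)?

136

Put 37 ft³ in storage unit 1; 113 ft³ remain.
Put 79 ft³ in storage unit 1; 34 ft³ remain.
Put 118 ft³ in storage unit 2; 32 ft³ remain.
Put 67 ft³ in storage unit 3; 83 ft³ remain.
Put 103 ft³ in storage unit 4; 47 ft³ remain.
Put 69 ft³ in storage unit 3; 14 ft³ remain.
Put 37 ft³ in storage unit 4; 10 ft³ remain.
Put 91 ft³ in storage unit 5; 59 ft³ remain.
Put 141 ft³ in storage unit 6; 9 ft³ remain.
Put 57 ft³ in storage unit 5; 2 ft³ remain.
Put 28 ft³ in storage unit 1; 6 ft³ remain.
Put 51 ft³ in storage unit 7; 99 ft³ remain.
Put 36 ft³ in storage unit 7; 63 ft³ remain.
7 storage units × 150 ft³ = 1050 ft³; used 914 ft³; unused 136 ft³.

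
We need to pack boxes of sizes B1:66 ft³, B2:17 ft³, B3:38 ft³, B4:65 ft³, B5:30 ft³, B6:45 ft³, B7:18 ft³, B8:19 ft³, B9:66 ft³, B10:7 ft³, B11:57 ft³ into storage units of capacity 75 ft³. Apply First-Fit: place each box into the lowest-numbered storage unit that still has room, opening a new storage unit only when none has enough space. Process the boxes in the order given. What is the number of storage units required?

7 storage units

B1 (66 ft³) → storage unit 1 (remaining 9 ft³)
B2 (17 ft³) → storage unit 2 (remaining 58 ft³)
B3 (38 ft³) → storage unit 2 (remaining 20 ft³)
B4 (65 ft³) → storage unit 3 (remaining 10 ft³)
B5 (30 ft³) → storage unit 4 (remaining 45 ft³)
B6 (45 ft³) → storage unit 4 (remaining 0 ft³)
B7 (18 ft³) → storage unit 2 (remaining 2 ft³)
B8 (19 ft³) → storage unit 5 (remaining 56 ft³)
B9 (66 ft³) → storage unit 6 (remaining 9 ft³)
B10 (7 ft³) → storage unit 1 (remaining 2 ft³)
B11 (57 ft³) → storage unit 7 (remaining 18 ft³)
Final storage units: [66,7] [17,38,18] [65] [30,45] [19] [66] [57].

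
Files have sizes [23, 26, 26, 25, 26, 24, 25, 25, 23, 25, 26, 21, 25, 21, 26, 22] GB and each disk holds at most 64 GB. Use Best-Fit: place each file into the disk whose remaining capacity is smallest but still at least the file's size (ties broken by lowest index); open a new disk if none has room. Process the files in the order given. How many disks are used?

disk 1: place 23 GB, 41 GB left
disk 1: place 26 GB, 15 GB left
disk 2: place 26 GB, 38 GB left
disk 2: place 25 GB, 13 GB left
disk 3: place 26 GB, 38 GB left
disk 3: place 24 GB, 14 GB left
disk 4: place 25 GB, 39 GB left
disk 4: place 25 GB, 14 GB left
disk 5: place 23 GB, 41 GB left
disk 5: place 25 GB, 16 GB left
disk 6: place 26 GB, 38 GB left
disk 6: place 21 GB, 17 GB left
disk 7: place 25 GB, 39 GB left
disk 7: place 21 GB, 18 GB left
disk 8: place 26 GB, 38 GB left
disk 8: place 22 GB, 16 GB left
Final disks: [23,26] [26,25] [26,24] [25,25] [23,25] [26,21] [25,21] [26,22].

8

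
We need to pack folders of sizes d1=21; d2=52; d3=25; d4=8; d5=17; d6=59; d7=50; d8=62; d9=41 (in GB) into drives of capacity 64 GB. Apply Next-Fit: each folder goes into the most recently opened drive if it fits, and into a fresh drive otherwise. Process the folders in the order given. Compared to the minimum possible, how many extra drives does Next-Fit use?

1

Next-Fit: [21] [52] [25,8,17] [59] [50] [62] [41] → 7 drives.
Total size 335 GB; any packing needs at least ⌈335/64⌉ = 6 drives.
An optimal packing achieves that bound: [62] [59] [52,8] [50] [41,21] [25,17] → 6 drives.
Excess: 7 − 6 = 1.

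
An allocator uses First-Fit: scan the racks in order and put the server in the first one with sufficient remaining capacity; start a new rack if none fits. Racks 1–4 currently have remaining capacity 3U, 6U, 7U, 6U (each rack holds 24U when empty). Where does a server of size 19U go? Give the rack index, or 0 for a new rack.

No rack has ≥ 19U free, so a new rack is opened.

0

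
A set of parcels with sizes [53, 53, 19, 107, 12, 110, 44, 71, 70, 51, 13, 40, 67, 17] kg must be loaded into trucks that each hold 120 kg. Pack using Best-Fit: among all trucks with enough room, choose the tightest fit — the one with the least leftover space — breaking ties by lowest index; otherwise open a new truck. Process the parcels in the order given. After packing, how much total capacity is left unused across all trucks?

113

53 kg → truck 1 (remaining 67 kg)
53 kg → truck 1 (remaining 14 kg)
19 kg → truck 2 (remaining 101 kg)
107 kg → truck 3 (remaining 13 kg)
12 kg → truck 3 (remaining 1 kg)
110 kg → truck 4 (remaining 10 kg)
44 kg → truck 2 (remaining 57 kg)
71 kg → truck 5 (remaining 49 kg)
70 kg → truck 6 (remaining 50 kg)
51 kg → truck 2 (remaining 6 kg)
13 kg → truck 1 (remaining 1 kg)
40 kg → truck 5 (remaining 9 kg)
67 kg → truck 7 (remaining 53 kg)
17 kg → truck 6 (remaining 33 kg)
7 trucks × 120 kg = 840 kg; used 727 kg; unused 113 kg.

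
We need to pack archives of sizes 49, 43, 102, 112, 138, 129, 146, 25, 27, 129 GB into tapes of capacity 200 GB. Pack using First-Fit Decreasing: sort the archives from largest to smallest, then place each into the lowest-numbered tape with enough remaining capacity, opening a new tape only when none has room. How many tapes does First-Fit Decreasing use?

Sorted descending: 146, 138, 129, 129, 112, 102, 49, 43, 27, 25.
tape 1: place 146 GB, 54 GB left
tape 2: place 138 GB, 62 GB left
tape 3: place 129 GB, 71 GB left
tape 4: place 129 GB, 71 GB left
tape 5: place 112 GB, 88 GB left
tape 6: place 102 GB, 98 GB left
tape 1: place 49 GB, 5 GB left
tape 2: place 43 GB, 19 GB left
tape 3: place 27 GB, 44 GB left
tape 3: place 25 GB, 19 GB left
Final tapes: [146,49] [138,43] [129,27,25] [129] [112] [102].

6 tapes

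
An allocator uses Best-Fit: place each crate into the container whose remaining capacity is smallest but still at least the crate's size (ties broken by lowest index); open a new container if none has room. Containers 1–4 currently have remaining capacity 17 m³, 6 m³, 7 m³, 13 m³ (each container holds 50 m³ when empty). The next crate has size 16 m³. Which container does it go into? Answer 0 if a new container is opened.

Containers with room: container 1 (17 m³).
Tightest fit is container 1 with 17 m³ free.

1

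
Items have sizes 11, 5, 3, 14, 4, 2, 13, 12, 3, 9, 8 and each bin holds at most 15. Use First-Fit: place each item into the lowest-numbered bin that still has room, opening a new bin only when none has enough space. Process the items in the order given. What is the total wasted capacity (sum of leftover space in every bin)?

21

Put 11 in bin 1; 4 remain.
Put 5 in bin 2; 10 remain.
Put 3 in bin 1; 1 remain.
Put 14 in bin 3; 1 remain.
Put 4 in bin 2; 6 remain.
Put 2 in bin 2; 4 remain.
Put 13 in bin 4; 2 remain.
Put 12 in bin 5; 3 remain.
Put 3 in bin 2; 1 remain.
Put 9 in bin 6; 6 remain.
Put 8 in bin 7; 7 remain.
7 bins × 15 = 105; used 84; unused 21.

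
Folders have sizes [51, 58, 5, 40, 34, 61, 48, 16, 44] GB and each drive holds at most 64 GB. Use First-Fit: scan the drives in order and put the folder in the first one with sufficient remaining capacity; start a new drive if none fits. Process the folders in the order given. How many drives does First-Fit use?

7

Put 51 GB in drive 1; 13 GB remain.
Put 58 GB in drive 2; 6 GB remain.
Put 5 GB in drive 1; 8 GB remain.
Put 40 GB in drive 3; 24 GB remain.
Put 34 GB in drive 4; 30 GB remain.
Put 61 GB in drive 5; 3 GB remain.
Put 48 GB in drive 6; 16 GB remain.
Put 16 GB in drive 3; 8 GB remain.
Put 44 GB in drive 7; 20 GB remain.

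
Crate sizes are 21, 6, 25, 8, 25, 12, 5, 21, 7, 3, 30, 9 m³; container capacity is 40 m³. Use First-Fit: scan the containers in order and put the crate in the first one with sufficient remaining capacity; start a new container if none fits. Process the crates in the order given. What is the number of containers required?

5

Put 21 m³ in container 1; 19 m³ remain.
Put 6 m³ in container 1; 13 m³ remain.
Put 25 m³ in container 2; 15 m³ remain.
Put 8 m³ in container 1; 5 m³ remain.
Put 25 m³ in container 3; 15 m³ remain.
Put 12 m³ in container 2; 3 m³ remain.
Put 5 m³ in container 1; 0 m³ remain.
Put 21 m³ in container 4; 19 m³ remain.
Put 7 m³ in container 3; 8 m³ remain.
Put 3 m³ in container 2; 0 m³ remain.
Put 30 m³ in container 5; 10 m³ remain.
Put 9 m³ in container 4; 10 m³ remain.
Final containers: [21,6,8,5] [25,12,3] [25,7] [21,9] [30].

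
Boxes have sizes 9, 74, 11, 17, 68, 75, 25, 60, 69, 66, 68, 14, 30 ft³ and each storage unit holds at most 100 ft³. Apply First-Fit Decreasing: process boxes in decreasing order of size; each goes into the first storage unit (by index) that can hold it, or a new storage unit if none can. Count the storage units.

Sorted descending: 75, 74, 69, 68, 68, 66, 60, 30, 25, 17, 14, 11, 9.
storage unit 1: place 75 ft³, 25 ft³ left
storage unit 2: place 74 ft³, 26 ft³ left
storage unit 3: place 69 ft³, 31 ft³ left
storage unit 4: place 68 ft³, 32 ft³ left
storage unit 5: place 68 ft³, 32 ft³ left
storage unit 6: place 66 ft³, 34 ft³ left
storage unit 7: place 60 ft³, 40 ft³ left
storage unit 3: place 30 ft³, 1 ft³ left
storage unit 1: place 25 ft³, 0 ft³ left
storage unit 2: place 17 ft³, 9 ft³ left
storage unit 4: place 14 ft³, 18 ft³ left
storage unit 4: place 11 ft³, 7 ft³ left
storage unit 2: place 9 ft³, 0 ft³ left
Final storage units: [75,25] [74,17,9] [69,30] [68,14,11] [68] [66] [60].

7 storage units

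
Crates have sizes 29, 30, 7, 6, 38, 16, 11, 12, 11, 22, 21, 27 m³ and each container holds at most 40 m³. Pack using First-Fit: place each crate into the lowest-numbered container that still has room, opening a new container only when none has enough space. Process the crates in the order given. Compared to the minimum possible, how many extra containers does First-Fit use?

1

First-Fit: [29,7] [30,6] [38] [16,11,12] [11,22] [21] [27] → 7 containers.
Total size 230 m³; any packing needs at least ⌈230/40⌉ = 6 containers.
An optimal packing achieves that bound: [38] [30,7] [29,11] [27,12] [22,16] [21,11,6] → 6 containers.
Excess: 7 − 6 = 1.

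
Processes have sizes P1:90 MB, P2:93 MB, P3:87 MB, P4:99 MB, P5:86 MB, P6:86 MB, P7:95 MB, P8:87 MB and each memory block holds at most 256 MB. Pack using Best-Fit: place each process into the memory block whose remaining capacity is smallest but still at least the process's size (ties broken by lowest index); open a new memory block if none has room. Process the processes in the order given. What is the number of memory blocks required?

4

P1 (90 MB) → memory block 1 (remaining 166 MB)
P2 (93 MB) → memory block 1 (remaining 73 MB)
P3 (87 MB) → memory block 2 (remaining 169 MB)
P4 (99 MB) → memory block 2 (remaining 70 MB)
P5 (86 MB) → memory block 3 (remaining 170 MB)
P6 (86 MB) → memory block 3 (remaining 84 MB)
P7 (95 MB) → memory block 4 (remaining 161 MB)
P8 (87 MB) → memory block 4 (remaining 74 MB)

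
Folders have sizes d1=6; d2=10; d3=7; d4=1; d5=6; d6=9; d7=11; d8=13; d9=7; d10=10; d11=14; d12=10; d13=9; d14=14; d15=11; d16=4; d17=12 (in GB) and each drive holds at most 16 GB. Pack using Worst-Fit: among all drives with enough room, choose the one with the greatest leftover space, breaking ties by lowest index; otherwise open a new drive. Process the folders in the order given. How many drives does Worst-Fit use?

12

d1 (6 GB) → drive 1 (remaining 10 GB)
d2 (10 GB) → drive 1 (remaining 0 GB)
d3 (7 GB) → drive 2 (remaining 9 GB)
d4 (1 GB) → drive 2 (remaining 8 GB)
d5 (6 GB) → drive 2 (remaining 2 GB)
d6 (9 GB) → drive 3 (remaining 7 GB)
d7 (11 GB) → drive 4 (remaining 5 GB)
d8 (13 GB) → drive 5 (remaining 3 GB)
d9 (7 GB) → drive 3 (remaining 0 GB)
d10 (10 GB) → drive 6 (remaining 6 GB)
d11 (14 GB) → drive 7 (remaining 2 GB)
d12 (10 GB) → drive 8 (remaining 6 GB)
d13 (9 GB) → drive 9 (remaining 7 GB)
d14 (14 GB) → drive 10 (remaining 2 GB)
d15 (11 GB) → drive 11 (remaining 5 GB)
d16 (4 GB) → drive 9 (remaining 3 GB)
d17 (12 GB) → drive 12 (remaining 4 GB)
Final drives: [6,10] [7,1,6] [9,7] [11] [13] [10] [14] [10] [9,4] [14] [11] [12].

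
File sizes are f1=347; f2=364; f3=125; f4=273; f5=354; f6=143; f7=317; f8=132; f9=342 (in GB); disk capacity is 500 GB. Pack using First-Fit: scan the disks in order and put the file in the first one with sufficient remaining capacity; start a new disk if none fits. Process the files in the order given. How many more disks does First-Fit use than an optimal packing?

0

First-Fit: [347,125] [364,132] [273,143] [354] [317] [342] → 6 disks.
6 files exceed 250 GB (half the capacity), and no two of those can share a disk, so at least 6 disks are needed.
So 6 is already optimal.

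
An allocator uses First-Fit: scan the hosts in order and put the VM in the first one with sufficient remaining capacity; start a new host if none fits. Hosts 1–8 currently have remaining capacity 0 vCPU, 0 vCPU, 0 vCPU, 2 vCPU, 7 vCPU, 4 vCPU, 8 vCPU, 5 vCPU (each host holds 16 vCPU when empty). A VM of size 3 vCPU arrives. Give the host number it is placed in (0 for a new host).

Hosts with room: host 5 (7 vCPU), host 6 (4 vCPU), host 7 (8 vCPU), host 8 (5 vCPU).
The first with room is host 5.

5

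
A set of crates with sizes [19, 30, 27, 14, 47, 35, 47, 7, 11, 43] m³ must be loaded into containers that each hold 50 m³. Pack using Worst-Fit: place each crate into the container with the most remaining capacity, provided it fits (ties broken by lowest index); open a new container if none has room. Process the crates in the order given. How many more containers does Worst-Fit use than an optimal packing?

Worst-Fit: [19,30] [27,14] [47] [35,7] [47] [11] [43] → 7 containers.
Total size 280 m³; any packing needs at least ⌈280/50⌉ = 6 containers.
An optimal packing achieves that bound: [47] [47] [43,7] [35,14] [30,19] [27,11] → 6 containers.
Excess: 7 − 6 = 1.

1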